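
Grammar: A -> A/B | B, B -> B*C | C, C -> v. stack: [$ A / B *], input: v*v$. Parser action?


no handle; shift 'v'
Action: shift


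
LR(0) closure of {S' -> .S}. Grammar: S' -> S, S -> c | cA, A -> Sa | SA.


Start: S' -> .S
For each item with dot before a nonterminal B, add B -> .γ for every B-production
Closure: [S' -> .S, S -> .c, S -> .cA]


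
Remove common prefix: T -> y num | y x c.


Common prefix: 'y'
Factored: T -> y T', T' -> num | x c


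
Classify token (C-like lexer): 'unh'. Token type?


Pattern: letter/underscore followed by alphanumerics, not a keyword
Type: IDENTIFIER


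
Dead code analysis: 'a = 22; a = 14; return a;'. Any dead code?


first assignment to a is overwritten before any read
Dead: 'a = 22'


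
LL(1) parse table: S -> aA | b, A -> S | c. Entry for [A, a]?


For [A, a]: 'a' ∈ FIRST(S)
Entry: A -> S


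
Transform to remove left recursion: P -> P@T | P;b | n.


Left-recursive alternatives: P@T, P;b; non-recursive: n
Introduce P': P -> nP', P' -> @TP' | ;bP' | ε


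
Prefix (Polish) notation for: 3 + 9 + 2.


left-to-right (same/higher precedence on left): tree is (+ (+ 3 9) 2)
Prefix: + + 3 9 2


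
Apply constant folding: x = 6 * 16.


6 * 16 = 96 at compile time
Optimized: x = 96


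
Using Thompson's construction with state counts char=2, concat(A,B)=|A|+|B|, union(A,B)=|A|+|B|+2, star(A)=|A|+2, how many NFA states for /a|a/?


Syntax tree has 2 char leaf(s), 1 union(s), 0 star(s)
chars contribute 2×2 = 4; each union adds +2; each star adds +2
Total: 4 + 2 + 0 = 6 states


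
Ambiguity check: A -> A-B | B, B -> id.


precedence layered via separate nonterminal B: deterministic
Unambiguous


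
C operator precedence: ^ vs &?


'&' is bitwise AND (level 5); '^' is bitwise XOR (level 4)
Higher level binds tighter
'&' has higher precedence than '^'


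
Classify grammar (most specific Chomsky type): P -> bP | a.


Right-linear: every RHS is a terminal or a terminal followed by one nonterminal
Classification: Type 3 (Regular)


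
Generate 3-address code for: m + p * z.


Break into single-operator statements:
t1 = p * z
t2 = m + t1


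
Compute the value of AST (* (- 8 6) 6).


Evaluate inner: (- 8 6) = 2
Evaluate root: (* 2 6) = 12
Result: 12


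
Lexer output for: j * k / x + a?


Scan left to right, longest-match per lexeme
Tokens: ID(j), OP(*), ID(k), OP(/), ID(x), OP(+), ID(a)


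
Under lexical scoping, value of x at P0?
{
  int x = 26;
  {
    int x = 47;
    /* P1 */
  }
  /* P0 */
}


x declared in the same block as P0
x = 26


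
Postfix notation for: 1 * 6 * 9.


Left to right (same or higher precedence on left)
Postfix: 1 6 * 9 *


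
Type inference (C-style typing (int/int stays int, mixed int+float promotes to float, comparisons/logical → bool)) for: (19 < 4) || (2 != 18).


Operand types: bool || bool
Rule: logical operators take bool operands and yield bool
Result type: bool


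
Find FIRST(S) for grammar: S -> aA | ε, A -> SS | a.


Per alternative of S: FIRST(aA) = {a}; FIRST(ε) = {ε}
FIRST(S) = {a, ε}


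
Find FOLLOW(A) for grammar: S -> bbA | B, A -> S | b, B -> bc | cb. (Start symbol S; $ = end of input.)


$ ∈ FOLLOW(S). For each A -> αBβ: add FIRST(β)\{ε} to FOLLOW(B); if β nullable, add FOLLOW(A).
FOLLOW(A) = {$}


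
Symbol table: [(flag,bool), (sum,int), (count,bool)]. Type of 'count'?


Lookup 'count' → type bool


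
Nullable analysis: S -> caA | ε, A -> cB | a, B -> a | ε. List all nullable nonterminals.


A nonterminal is nullable iff some alternative derives ε (directly, or every symbol in it is nullable)
Nullable: {B, S}


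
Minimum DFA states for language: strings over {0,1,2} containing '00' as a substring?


KMP-style automaton: 2 progress states + 1 absorbing accept = 3
Minimal DFA: 3 states


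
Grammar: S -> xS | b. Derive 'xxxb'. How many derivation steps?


Derivation: S => xS => xxS => xxxS => xxxb
Steps: 4


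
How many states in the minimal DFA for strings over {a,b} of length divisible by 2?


Track length mod 2: states 0..1, accept at 0
Minimal DFA: 2 states


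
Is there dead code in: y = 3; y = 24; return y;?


first assignment to y is overwritten before any read
Dead: 'y = 3'


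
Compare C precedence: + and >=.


'+' is additive (level 9); '>=' is relational (level 7)
Higher level binds tighter
'+' has higher precedence than '>='


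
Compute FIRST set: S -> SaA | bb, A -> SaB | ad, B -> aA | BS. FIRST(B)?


Per alternative of B: FIRST(aA) = {a}; FIRST(BS) = {a}
FIRST(B) = {a}


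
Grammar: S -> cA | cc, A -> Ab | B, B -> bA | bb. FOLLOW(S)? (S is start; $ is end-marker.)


$ ∈ FOLLOW(S). For each A -> αBβ: add FIRST(β)\{ε} to FOLLOW(B); if β nullable, add FOLLOW(A).
FOLLOW(S) = {$}


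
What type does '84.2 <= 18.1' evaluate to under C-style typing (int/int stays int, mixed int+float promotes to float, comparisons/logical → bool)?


Operand types: float <= float
Rule: comparison yields bool
Result type: bool


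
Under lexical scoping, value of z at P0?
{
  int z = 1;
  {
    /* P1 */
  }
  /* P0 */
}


z declared in the same block as P0
z = 1


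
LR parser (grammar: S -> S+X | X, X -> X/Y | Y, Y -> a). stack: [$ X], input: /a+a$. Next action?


shift '/' to continue X -> X/Y
Action: shift


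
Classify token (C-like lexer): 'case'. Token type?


Pattern: reserved word
Type: KEYWORD


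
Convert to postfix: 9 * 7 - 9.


Left to right (same or higher precedence on left)
Postfix: 9 7 * 9 -


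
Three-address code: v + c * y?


Break into single-operator statements:
t1 = c * y
t2 = v + t1


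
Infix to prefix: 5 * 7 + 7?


left-to-right (same/higher precedence on left): tree is (+ (* 5 7) 7)
Prefix: + * 5 7 7


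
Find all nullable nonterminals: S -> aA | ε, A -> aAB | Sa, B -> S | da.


A nonterminal is nullable iff some alternative derives ε (directly, or every symbol in it is nullable)
Nullable: {B, S}


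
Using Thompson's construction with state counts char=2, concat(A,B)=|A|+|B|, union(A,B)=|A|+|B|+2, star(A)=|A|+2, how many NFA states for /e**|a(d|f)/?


Syntax tree has 4 char leaf(s), 2 union(s), 2 star(s)
chars contribute 4×2 = 8; each union adds +2; each star adds +2
Total: 8 + 4 + 4 = 16 states


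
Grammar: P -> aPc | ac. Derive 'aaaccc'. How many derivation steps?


Derivation: P => aPc => aaPcc => aaaccc
Steps: 3


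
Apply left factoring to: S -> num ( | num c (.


Common prefix: 'num'
Factored: S -> num S', S' -> ( | c (


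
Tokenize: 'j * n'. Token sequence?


Scan left to right, longest-match per lexeme
Tokens: ID(j), OP(*), ID(n)


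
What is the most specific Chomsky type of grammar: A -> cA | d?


Right-linear: every RHS is a terminal or a terminal followed by one nonterminal
Classification: Type 3 (Regular)


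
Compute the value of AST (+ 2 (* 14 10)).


Evaluate inner: (* 14 10) = 140
Evaluate root: (+ 2 140) = 142
Result: 142


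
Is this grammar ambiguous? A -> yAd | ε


balanced y^n…d^n: each string has a unique parse
Unambiguous


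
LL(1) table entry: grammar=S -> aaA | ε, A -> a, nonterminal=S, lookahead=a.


For [S, a]: 'a' ∈ FIRST(aaA)
Entry: S -> aaA


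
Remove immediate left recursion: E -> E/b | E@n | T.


Left-recursive alternatives: E/b, E@n; non-recursive: T
Introduce E': E -> TE', E' -> /bE' | @nE' | ε


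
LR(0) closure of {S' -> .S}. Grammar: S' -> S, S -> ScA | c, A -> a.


Start: S' -> .S
For each item with dot before a nonterminal B, add B -> .γ for every B-production
Closure: [S' -> .S, S -> .ScA, S -> .c]


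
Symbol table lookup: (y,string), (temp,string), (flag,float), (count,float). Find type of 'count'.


Lookup 'count' → type float


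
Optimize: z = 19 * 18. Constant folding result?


19 * 18 = 342 at compile time
Optimized: z = 342


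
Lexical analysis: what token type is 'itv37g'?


Pattern: letter/underscore followed by alphanumerics, not a keyword
Type: IDENTIFIER


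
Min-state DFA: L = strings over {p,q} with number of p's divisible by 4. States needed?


Track (count of p) mod 4: states 0..3, accept at 0
Minimal DFA: 4 states


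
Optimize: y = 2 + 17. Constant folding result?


2 + 17 = 19 at compile time
Optimized: y = 19


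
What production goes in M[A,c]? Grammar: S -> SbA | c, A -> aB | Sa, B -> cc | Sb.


For [A, c]: 'c' ∈ FIRST(Sa)
Entry: A -> Sa


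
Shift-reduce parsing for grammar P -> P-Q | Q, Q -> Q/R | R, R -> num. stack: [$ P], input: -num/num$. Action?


shift '-' to continue P -> P-Q
Action: shift


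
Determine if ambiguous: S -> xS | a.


right-linear, alternatives start with distinct terminals 'x' vs 'a': unique leftmost derivation
Unambiguous


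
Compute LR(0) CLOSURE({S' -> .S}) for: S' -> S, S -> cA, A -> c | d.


Start: S' -> .S
For each item with dot before a nonterminal B, add B -> .γ for every B-production
Closure: [S' -> .S, S -> .cA]


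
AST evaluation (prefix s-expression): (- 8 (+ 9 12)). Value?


Evaluate inner: (+ 9 12) = 21
Evaluate root: (- 8 21) = -13
Result: -13


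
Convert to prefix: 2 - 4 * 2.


'*' binds tighter: tree is (- 2 (* 4 2))
Prefix: - 2 * 4 2


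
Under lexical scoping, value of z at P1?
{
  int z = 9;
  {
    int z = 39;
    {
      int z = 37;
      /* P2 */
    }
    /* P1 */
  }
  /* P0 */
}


z declared in the same block as P1
z = 39


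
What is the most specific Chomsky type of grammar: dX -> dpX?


LHS has context (more than one symbol) and |LHS| ≤ |RHS|
Classification: Type 1 (Context-Sensitive)


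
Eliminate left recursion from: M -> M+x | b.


Left-recursive alternatives: M+x; non-recursive: b
Introduce M': M -> bM', M' -> +xM' | ε


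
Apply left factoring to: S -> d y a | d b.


Common prefix: 'd'
Factored: S -> d S', S' -> y a | b


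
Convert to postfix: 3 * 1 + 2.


Left to right (same or higher precedence on left)
Postfix: 3 1 * 2 +


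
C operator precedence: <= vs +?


'+' is additive (level 9); '<=' is relational (level 7)
Higher level binds tighter
'+' has higher precedence than '<='


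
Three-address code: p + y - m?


Break into single-operator statements:
t1 = p + y
t2 = t1 - m


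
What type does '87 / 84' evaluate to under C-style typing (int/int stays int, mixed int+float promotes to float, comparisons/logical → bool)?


Operand types: int / int
Rule: mixed int/float promotes to float; int/int stays int
Result type: int


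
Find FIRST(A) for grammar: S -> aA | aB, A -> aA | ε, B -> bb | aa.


Per alternative of A: FIRST(aA) = {a}; FIRST(ε) = {ε}
FIRST(A) = {a, ε}


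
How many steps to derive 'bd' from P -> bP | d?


Derivation: P => bP => bd
Steps: 2


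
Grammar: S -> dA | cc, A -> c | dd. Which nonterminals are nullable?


A nonterminal is nullable iff some alternative derives ε (directly, or every symbol in it is nullable)
Nullable: {}


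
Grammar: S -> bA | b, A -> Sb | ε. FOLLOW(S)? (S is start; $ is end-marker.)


$ ∈ FOLLOW(S). For each A -> αBβ: add FIRST(β)\{ε} to FOLLOW(B); if β nullable, add FOLLOW(A).
FOLLOW(S) = {$, b}


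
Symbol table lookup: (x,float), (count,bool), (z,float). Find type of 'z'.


Lookup 'z' → type float


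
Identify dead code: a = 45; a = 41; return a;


first assignment to a is overwritten before any read
Dead: 'a = 45'


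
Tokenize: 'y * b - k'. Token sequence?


Scan left to right, longest-match per lexeme
Tokens: ID(y), OP(*), ID(b), OP(-), ID(k)


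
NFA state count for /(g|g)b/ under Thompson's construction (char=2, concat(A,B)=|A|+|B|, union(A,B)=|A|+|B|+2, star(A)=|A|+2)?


Syntax tree has 3 char leaf(s), 1 union(s), 0 star(s)
chars contribute 3×2 = 6; each union adds +2; each star adds +2
Total: 6 + 2 + 0 = 8 states


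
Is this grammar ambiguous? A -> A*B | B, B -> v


precedence layered via separate nonterminal B: deterministic
Unambiguous


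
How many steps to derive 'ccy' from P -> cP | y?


Derivation: P => cP => ccP => ccy
Steps: 3


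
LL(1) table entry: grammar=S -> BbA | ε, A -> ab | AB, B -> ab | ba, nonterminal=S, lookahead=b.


For [S, b]: 'b' ∈ FIRST(BbA)
Entry: S -> BbA


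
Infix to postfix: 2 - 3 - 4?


Left to right (same or higher precedence on left)
Postfix: 2 3 - 4 -


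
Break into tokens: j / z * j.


Scan left to right, longest-match per lexeme
Tokens: ID(j), OP(/), ID(z), OP(*), ID(j)


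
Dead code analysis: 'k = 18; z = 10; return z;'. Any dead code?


k is assigned but never read
Dead: 'k = 18'


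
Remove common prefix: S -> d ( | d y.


Common prefix: 'd'
Factored: S -> d S', S' -> ( | y


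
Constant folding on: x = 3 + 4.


3 + 4 = 7 at compile time
Optimized: x = 7


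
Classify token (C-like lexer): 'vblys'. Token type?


Pattern: letter/underscore followed by alphanumerics, not a keyword
Type: IDENTIFIER


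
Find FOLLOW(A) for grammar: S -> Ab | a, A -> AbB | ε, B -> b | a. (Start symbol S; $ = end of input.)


$ ∈ FOLLOW(S). For each A -> αBβ: add FIRST(β)\{ε} to FOLLOW(B); if β nullable, add FOLLOW(A).
FOLLOW(A) = {b}


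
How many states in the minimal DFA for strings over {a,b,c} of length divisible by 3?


Track length mod 3: states 0..2, accept at 0
Minimal DFA: 3 states


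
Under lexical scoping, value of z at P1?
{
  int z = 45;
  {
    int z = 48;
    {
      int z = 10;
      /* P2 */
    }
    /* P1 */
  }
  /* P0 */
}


z declared in the same block as P1
z = 48


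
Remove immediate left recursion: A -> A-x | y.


Left-recursive alternatives: A-x; non-recursive: y
Introduce A': A -> yA', A' -> -xA' | ε


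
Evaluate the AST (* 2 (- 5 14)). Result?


Evaluate inner: (- 5 14) = -9
Evaluate root: (* 2 -9) = -18
Result: -18


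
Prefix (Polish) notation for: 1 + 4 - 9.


left-to-right (same/higher precedence on left): tree is (- (+ 1 4) 9)
Prefix: - + 1 4 9


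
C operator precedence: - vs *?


'*' is multiplicative (level 10); '-' is additive (level 9)
Higher level binds tighter
'*' has higher precedence than '-'


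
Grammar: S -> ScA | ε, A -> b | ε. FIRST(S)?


Per alternative of S: FIRST(ScA) = {c}; FIRST(ε) = {ε}
FIRST(S) = {c, ε}


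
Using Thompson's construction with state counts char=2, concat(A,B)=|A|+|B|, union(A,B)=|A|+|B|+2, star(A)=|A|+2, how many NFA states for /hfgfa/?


Syntax tree has 5 char leaf(s), 0 union(s), 0 star(s)
chars contribute 5×2 = 10; each union adds +2; each star adds +2
Total: 10 + 0 + 0 = 10 states


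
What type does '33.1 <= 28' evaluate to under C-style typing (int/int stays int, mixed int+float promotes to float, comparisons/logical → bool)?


Operand types: float <= int
Rule: comparison yields bool
Result type: bool


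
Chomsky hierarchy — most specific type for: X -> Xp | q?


Left-linear: every RHS is a terminal or one nonterminal followed by a terminal
Classification: Type 3 (Regular)


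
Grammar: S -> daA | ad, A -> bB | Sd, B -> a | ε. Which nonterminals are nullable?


A nonterminal is nullable iff some alternative derives ε (directly, or every symbol in it is nullable)
Nullable: {B}


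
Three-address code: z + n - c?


Break into single-operator statements:
t1 = z + n
t2 = t1 - c


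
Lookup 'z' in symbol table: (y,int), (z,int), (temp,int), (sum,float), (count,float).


Lookup 'z' → type int


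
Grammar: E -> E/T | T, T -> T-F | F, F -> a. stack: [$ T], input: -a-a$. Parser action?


shift '-' to continue T -> T-F
Action: shift


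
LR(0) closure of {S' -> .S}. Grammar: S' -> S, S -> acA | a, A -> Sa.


Start: S' -> .S
For each item with dot before a nonterminal B, add B -> .γ for every B-production
Closure: [S' -> .S, S -> .acA, S -> .a]


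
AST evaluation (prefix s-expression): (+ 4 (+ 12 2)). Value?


Evaluate inner: (+ 12 2) = 14
Evaluate root: (+ 4 14) = 18
Result: 18


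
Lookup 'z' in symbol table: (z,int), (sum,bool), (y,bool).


Lookup 'z' → type int


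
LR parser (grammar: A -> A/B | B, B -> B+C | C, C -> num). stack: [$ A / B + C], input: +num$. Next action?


handle 'B+C' on top
Action: reduce (B -> B+C)


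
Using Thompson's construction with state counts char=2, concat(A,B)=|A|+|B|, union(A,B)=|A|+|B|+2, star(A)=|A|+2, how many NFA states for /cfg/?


Syntax tree has 3 char leaf(s), 0 union(s), 0 star(s)
chars contribute 3×2 = 6; each union adds +2; each star adds +2
Total: 6 + 0 + 0 = 6 states


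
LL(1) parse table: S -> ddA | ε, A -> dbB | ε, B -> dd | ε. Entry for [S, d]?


For [S, d]: 'd' ∈ FIRST(ddA)
Entry: S -> ddA


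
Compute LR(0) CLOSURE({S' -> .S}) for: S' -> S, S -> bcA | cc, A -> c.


Start: S' -> .S
For each item with dot before a nonterminal B, add B -> .γ for every B-production
Closure: [S' -> .S, S -> .bcA, S -> .cc]


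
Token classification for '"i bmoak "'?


Pattern: double-quoted sequence
Type: STRING_LITERAL


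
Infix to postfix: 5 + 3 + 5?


Left to right (same or higher precedence on left)
Postfix: 5 3 + 5 +


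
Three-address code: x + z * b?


Break into single-operator statements:
t1 = z * b
t2 = x + t1


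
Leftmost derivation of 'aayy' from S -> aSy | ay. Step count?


Derivation: S => aSy => aayy
Steps: 2


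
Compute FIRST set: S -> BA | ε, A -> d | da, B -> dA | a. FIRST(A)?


Per alternative of A: FIRST(d) = {d}; FIRST(da) = {d}
FIRST(A) = {d}


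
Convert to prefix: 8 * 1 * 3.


left-to-right (same/higher precedence on left): tree is (* (* 8 1) 3)
Prefix: * * 8 1 3


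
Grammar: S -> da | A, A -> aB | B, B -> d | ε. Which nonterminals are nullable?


A nonterminal is nullable iff some alternative derives ε (directly, or every symbol in it is nullable)
Nullable: {A, B, S}


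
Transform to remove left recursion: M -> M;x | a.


Left-recursive alternatives: M;x; non-recursive: a
Introduce M': M -> aM', M' -> ;xM' | ε


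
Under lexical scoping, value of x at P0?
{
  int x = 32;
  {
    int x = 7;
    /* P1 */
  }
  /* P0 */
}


x declared in the same block as P0
x = 32


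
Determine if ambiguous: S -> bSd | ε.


balanced b^n…d^n: each string has a unique parse
Unambiguous


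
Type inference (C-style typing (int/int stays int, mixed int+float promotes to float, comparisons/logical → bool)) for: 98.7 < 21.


Operand types: float < int
Rule: comparison yields bool
Result type: bool


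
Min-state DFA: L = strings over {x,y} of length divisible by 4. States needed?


Track length mod 4: states 0..3, accept at 0
Minimal DFA: 4 states


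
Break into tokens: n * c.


Scan left to right, longest-match per lexeme
Tokens: ID(n), OP(*), ID(c)


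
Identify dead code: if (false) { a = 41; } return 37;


condition is constant false, so the whole block is unreachable
Dead: 'if (false) { a = 41; }'


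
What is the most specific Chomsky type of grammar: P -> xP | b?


Right-linear: every RHS is a terminal or a terminal followed by one nonterminal
Classification: Type 3 (Regular)


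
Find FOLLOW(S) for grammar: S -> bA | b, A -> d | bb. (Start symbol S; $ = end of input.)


$ ∈ FOLLOW(S). For each A -> αBβ: add FIRST(β)\{ε} to FOLLOW(B); if β nullable, add FOLLOW(A).
FOLLOW(S) = {$}


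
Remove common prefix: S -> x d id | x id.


Common prefix: 'x'
Factored: S -> x S', S' -> d id | id


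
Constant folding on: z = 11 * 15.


11 * 15 = 165 at compile time
Optimized: z = 165


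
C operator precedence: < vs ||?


'<' is relational (level 7); '||' is logical OR (level 1)
Higher level binds tighter
'<' has higher precedence than '||'


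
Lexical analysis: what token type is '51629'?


Pattern: digits only
Type: INTEGER_LITERAL


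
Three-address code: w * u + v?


Break into single-operator statements:
t1 = w * u
t2 = t1 + v


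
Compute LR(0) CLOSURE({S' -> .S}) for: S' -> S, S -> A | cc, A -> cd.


Start: S' -> .S
For each item with dot before a nonterminal B, add B -> .γ for every B-production
Closure: [S' -> .S, S -> .A, S -> .cc, A -> .cd]


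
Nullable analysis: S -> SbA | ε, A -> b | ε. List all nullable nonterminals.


A nonterminal is nullable iff some alternative derives ε (directly, or every symbol in it is nullable)
Nullable: {A, S}


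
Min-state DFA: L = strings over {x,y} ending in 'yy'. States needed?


Track the longest suffix of input matching a prefix of 'yy': 3 classes (prefixes of length 0..2)
Minimal DFA: 3 states


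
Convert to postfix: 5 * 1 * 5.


Left to right (same or higher precedence on left)
Postfix: 5 1 * 5 *


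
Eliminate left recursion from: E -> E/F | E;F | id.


Left-recursive alternatives: E/F, E;F; non-recursive: id
Introduce E': E -> idE', E' -> /FE' | ;FE' | ε


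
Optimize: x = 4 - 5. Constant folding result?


4 - 5 = -1 at compile time
Optimized: x = -1


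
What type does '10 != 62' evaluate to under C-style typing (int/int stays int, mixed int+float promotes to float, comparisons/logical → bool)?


Operand types: int != int
Rule: comparison yields bool
Result type: bool


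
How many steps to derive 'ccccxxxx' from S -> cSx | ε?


Derivation: S => cSx => ccSxx => cccSxxx => ccccSxxxx => ccccxxxx
Steps: 5


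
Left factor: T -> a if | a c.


Common prefix: 'a'
Factored: T -> a T', T' -> if | c


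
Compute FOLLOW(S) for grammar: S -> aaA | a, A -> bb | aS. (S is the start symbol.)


$ ∈ FOLLOW(S). For each A -> αBβ: add FIRST(β)\{ε} to FOLLOW(B); if β nullable, add FOLLOW(A).
FOLLOW(S) = {$}


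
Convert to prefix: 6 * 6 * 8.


left-to-right (same/higher precedence on left): tree is (* (* 6 6) 8)
Prefix: * * 6 6 8


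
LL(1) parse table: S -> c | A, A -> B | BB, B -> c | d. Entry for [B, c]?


For [B, c]: 'c' ∈ FIRST(c)
Entry: B -> c


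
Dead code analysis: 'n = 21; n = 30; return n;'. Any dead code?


first assignment to n is overwritten before any read
Dead: 'n = 21'


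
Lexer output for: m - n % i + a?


Scan left to right, longest-match per lexeme
Tokens: ID(m), OP(-), ID(n), OP(%), ID(i), OP(+), ID(a)


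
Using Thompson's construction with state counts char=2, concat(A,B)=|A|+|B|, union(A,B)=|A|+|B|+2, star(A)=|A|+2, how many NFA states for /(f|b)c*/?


Syntax tree has 3 char leaf(s), 1 union(s), 1 star(s)
chars contribute 3×2 = 6; each union adds +2; each star adds +2
Total: 6 + 2 + 2 = 10 states


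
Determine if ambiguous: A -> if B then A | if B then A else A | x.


dangling else: 'if B then if B then x else x' parses two ways
Ambiguous


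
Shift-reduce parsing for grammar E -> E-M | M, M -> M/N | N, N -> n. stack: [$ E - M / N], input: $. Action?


handle 'M/N' on top
Action: reduce (M -> M/N)


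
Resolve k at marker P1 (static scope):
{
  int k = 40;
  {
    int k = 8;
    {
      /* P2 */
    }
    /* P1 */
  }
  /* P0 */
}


k declared in the same block as P1
k = 8


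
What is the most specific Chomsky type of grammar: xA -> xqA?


LHS has context (more than one symbol) and |LHS| ≤ |RHS|
Classification: Type 1 (Context-Sensitive)


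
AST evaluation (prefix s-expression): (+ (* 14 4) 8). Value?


Evaluate inner: (* 14 4) = 56
Evaluate root: (+ 56 8) = 64
Result: 64


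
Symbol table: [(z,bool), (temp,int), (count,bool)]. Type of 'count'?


Lookup 'count' → type bool


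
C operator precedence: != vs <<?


'<<' is shift (level 8); '!=' is equality (level 6)
Higher level binds tighter
'<<' has higher precedence than '!='


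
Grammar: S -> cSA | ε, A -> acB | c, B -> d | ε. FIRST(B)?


Per alternative of B: FIRST(d) = {d}; FIRST(ε) = {ε}
FIRST(B) = {d, ε}


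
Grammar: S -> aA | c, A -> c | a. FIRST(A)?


Per alternative of A: FIRST(c) = {c}; FIRST(a) = {a}
FIRST(A) = {a, c}


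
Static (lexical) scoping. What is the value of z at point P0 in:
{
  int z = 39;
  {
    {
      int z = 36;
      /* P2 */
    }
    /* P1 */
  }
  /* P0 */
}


z declared in the same block as P0
z = 39


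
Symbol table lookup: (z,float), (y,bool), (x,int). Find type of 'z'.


Lookup 'z' → type float


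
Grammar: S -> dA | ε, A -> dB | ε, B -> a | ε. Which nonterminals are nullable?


A nonterminal is nullable iff some alternative derives ε (directly, or every symbol in it is nullable)
Nullable: {A, B, S}


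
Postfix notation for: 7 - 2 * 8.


* has higher precedence, evaluate 2*8 first
Postfix: 7 2 8 * -


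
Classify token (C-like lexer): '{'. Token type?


Pattern: delimiter/punctuation
Type: PUNCTUATION


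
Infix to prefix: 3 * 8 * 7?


left-to-right (same/higher precedence on left): tree is (* (* 3 8) 7)
Prefix: * * 3 8 7


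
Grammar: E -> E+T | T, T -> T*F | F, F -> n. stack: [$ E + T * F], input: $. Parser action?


handle 'T*F' on top
Action: reduce (T -> T*F)


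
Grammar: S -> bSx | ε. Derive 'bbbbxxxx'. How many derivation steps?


Derivation: S => bSx => bbSxx => bbbSxxx => bbbbSxxxx => bbbbxxxx
Steps: 5


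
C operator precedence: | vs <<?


'<<' is shift (level 8); '|' is bitwise OR (level 3)
Higher level binds tighter
'<<' has higher precedence than '|'


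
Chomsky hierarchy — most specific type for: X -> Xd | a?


Left-linear: every RHS is a terminal or one nonterminal followed by a terminal
Classification: Type 3 (Regular)


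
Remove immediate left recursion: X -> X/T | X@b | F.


Left-recursive alternatives: X/T, X@b; non-recursive: F
Introduce X': X -> FX', X' -> /TX' | @bX' | ε


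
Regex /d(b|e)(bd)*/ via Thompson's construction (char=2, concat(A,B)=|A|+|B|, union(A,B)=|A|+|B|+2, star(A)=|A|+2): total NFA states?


Syntax tree has 5 char leaf(s), 1 union(s), 1 star(s)
chars contribute 5×2 = 10; each union adds +2; each star adds +2
Total: 10 + 2 + 2 = 14 states


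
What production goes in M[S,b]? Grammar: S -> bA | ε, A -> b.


For [S, b]: 'b' ∈ FIRST(bA)
Entry: S -> bA


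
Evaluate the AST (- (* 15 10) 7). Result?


Evaluate inner: (* 15 10) = 150
Evaluate root: (- 150 7) = 143
Result: 143


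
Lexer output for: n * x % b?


Scan left to right, longest-match per lexeme
Tokens: ID(n), OP(*), ID(x), OP(%), ID(b)


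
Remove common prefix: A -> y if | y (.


Common prefix: 'y'
Factored: A -> y A', A' -> if | (


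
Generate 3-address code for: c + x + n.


Break into single-operator statements:
t1 = c + x
t2 = t1 + n


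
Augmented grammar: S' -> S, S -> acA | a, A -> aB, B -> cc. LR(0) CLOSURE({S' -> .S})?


Start: S' -> .S
For each item with dot before a nonterminal B, add B -> .γ for every B-production
Closure: [S' -> .S, S -> .acA, S -> .a]


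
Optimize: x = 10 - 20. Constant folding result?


10 - 20 = -10 at compile time
Optimized: x = -10


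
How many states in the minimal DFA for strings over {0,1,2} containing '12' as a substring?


KMP-style automaton: 2 progress states + 1 absorbing accept = 3
Minimal DFA: 3 states


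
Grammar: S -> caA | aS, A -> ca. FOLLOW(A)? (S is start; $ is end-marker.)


$ ∈ FOLLOW(S). For each A -> αBβ: add FIRST(β)\{ε} to FOLLOW(B); if β nullable, add FOLLOW(A).
FOLLOW(A) = {$}


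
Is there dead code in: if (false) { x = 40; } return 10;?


condition is constant false, so the whole block is unreachable
Dead: 'if (false) { x = 40; }'


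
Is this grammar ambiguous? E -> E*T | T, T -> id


precedence layered via separate nonterminal T: deterministic
Unambiguous


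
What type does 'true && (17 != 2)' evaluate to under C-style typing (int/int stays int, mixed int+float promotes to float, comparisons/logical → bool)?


Operand types: bool && bool
Rule: logical operators take bool operands and yield bool
Result type: bool


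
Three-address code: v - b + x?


Break into single-operator statements:
t1 = v - b
t2 = t1 + x


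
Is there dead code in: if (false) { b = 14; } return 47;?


condition is constant false, so the whole block is unreachable
Dead: 'if (false) { b = 14; }'


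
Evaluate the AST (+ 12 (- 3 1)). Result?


Evaluate inner: (- 3 1) = 2
Evaluate root: (+ 12 2) = 14
Result: 14


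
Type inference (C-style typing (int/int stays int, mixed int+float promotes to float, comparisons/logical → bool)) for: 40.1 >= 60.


Operand types: float >= int
Rule: comparison yields bool
Result type: bool


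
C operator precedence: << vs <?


'<<' is shift (level 8); '<' is relational (level 7)
Higher level binds tighter
'<<' has higher precedence than '<'


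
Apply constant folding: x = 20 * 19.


20 * 19 = 380 at compile time
Optimized: x = 380


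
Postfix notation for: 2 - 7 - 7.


Left to right (same or higher precedence on left)
Postfix: 2 7 - 7 -


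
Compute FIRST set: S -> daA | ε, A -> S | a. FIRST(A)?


Per alternative of A: FIRST(S) = {d, ε}; FIRST(a) = {a}
FIRST(A) = {a, d, ε}


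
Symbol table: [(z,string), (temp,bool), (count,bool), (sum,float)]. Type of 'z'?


Lookup 'z' → type string


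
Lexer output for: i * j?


Scan left to right, longest-match per lexeme
Tokens: ID(i), OP(*), ID(j)


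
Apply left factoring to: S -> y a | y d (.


Common prefix: 'y'
Factored: S -> y S', S' -> a | d (


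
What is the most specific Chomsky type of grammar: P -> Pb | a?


Left-linear: every RHS is a terminal or one nonterminal followed by a terminal
Classification: Type 3 (Regular)


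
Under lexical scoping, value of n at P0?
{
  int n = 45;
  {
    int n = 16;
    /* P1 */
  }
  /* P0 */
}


n declared in the same block as P0
n = 45


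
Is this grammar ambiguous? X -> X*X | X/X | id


'id*id/id' has two parse trees (no precedence encoded between * and /)
Ambiguous


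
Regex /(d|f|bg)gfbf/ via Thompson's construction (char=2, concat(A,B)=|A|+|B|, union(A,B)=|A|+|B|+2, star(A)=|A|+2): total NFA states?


Syntax tree has 8 char leaf(s), 2 union(s), 0 star(s)
chars contribute 8×2 = 16; each union adds +2; each star adds +2
Total: 16 + 4 + 0 = 20 states


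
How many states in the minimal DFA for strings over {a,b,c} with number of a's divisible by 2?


Track (count of a) mod 2: states 0..1, accept at 0
Minimal DFA: 2 states


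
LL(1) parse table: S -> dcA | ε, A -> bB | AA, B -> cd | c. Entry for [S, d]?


For [S, d]: 'd' ∈ FIRST(dcA)
Entry: S -> dcA


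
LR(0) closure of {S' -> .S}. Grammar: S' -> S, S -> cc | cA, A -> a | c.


Start: S' -> .S
For each item with dot before a nonterminal B, add B -> .γ for every B-production
Closure: [S' -> .S, S -> .cc, S -> .cA]


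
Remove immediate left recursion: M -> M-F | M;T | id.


Left-recursive alternatives: M-F, M;T; non-recursive: id
Introduce M': M -> idM', M' -> -FM' | ;TM' | ε


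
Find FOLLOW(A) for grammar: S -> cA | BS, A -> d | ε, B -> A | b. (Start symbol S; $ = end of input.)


$ ∈ FOLLOW(S). For each A -> αBβ: add FIRST(β)\{ε} to FOLLOW(B); if β nullable, add FOLLOW(A).
FOLLOW(A) = {$, b, c, d}


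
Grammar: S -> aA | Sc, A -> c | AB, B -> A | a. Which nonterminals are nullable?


A nonterminal is nullable iff some alternative derives ε (directly, or every symbol in it is nullable)
Nullable: {}


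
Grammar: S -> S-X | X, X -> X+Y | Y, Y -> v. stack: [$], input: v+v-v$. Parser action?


no handle on stack; shift 'v'
Action: shift


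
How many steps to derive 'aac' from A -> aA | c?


Derivation: A => aA => aaA => aac
Steps: 3


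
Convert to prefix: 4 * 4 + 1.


left-to-right (same/higher precedence on left): tree is (+ (* 4 4) 1)
Prefix: + * 4 4 1


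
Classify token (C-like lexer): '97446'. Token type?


Pattern: digits only
Type: INTEGER_LITERAL


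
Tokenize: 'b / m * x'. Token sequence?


Scan left to right, longest-match per lexeme
Tokens: ID(b), OP(/), ID(m), OP(*), ID(x)


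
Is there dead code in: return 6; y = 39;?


statement follows a return and is unreachable
Dead: 'y = 39'


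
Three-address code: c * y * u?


Break into single-operator statements:
t1 = c * y
t2 = t1 * u


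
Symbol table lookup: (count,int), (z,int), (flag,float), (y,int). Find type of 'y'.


Lookup 'y' → type int


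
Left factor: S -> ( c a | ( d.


Common prefix: '('
Factored: S -> ( S', S' -> c a | d


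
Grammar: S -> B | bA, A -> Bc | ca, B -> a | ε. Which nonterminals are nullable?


A nonterminal is nullable iff some alternative derives ε (directly, or every symbol in it is nullable)
Nullable: {B, S}


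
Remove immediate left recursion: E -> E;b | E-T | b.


Left-recursive alternatives: E;b, E-T; non-recursive: b
Introduce E': E -> bE', E' -> ;bE' | -TE' | ε


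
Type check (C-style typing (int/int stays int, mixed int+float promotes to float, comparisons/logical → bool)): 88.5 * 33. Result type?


Operand types: float * int
Rule: mixed int/float promotes to float; int/int stays int
Result type: float


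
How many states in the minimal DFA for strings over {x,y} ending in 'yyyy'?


Track the longest suffix of input matching a prefix of 'yyyy': 5 classes (prefixes of length 0..4)
Minimal DFA: 5 states


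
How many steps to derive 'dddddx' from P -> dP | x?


Derivation: P => dP => ddP => dddP => ddddP => dddddP => dddddx
Steps: 6


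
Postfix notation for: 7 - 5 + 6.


Left to right (same or higher precedence on left)
Postfix: 7 5 - 6 +


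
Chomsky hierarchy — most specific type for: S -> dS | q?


Right-linear: every RHS is a terminal or a terminal followed by one nonterminal
Classification: Type 3 (Regular)


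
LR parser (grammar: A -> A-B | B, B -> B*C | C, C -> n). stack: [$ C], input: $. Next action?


'C' (not preceded by B*) is the handle for B -> C
Action: reduce (B -> C)


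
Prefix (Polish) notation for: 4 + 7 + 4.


left-to-right (same/higher precedence on left): tree is (+ (+ 4 7) 4)
Prefix: + + 4 7 4


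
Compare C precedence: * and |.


'*' is multiplicative (level 10); '|' is bitwise OR (level 3)
Higher level binds tighter
'*' has higher precedence than '|'


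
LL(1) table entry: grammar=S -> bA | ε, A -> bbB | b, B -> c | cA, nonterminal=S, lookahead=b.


For [S, b]: 'b' ∈ FIRST(bA)
Entry: S -> bA


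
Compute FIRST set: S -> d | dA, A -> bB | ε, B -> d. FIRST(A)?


Per alternative of A: FIRST(bB) = {b}; FIRST(ε) = {ε}
FIRST(A) = {b, ε}


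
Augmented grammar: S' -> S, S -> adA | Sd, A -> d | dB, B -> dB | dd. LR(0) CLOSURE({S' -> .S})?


Start: S' -> .S
For each item with dot before a nonterminal B, add B -> .γ for every B-production
Closure: [S' -> .S, S -> .adA, S -> .Sd]


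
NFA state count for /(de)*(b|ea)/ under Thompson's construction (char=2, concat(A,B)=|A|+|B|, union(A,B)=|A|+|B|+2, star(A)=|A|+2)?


Syntax tree has 5 char leaf(s), 1 union(s), 1 star(s)
chars contribute 5×2 = 10; each union adds +2; each star adds +2
Total: 10 + 2 + 2 = 14 states


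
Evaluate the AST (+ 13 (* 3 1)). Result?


Evaluate inner: (* 3 1) = 3
Evaluate root: (+ 13 3) = 16
Result: 16


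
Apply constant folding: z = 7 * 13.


7 * 13 = 91 at compile time
Optimized: z = 91


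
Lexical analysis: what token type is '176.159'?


Pattern: digits with a decimal point
Type: FLOAT_LITERAL


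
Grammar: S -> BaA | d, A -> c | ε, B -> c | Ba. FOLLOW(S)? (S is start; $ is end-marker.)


$ ∈ FOLLOW(S). For each A -> αBβ: add FIRST(β)\{ε} to FOLLOW(B); if β nullable, add FOLLOW(A).
FOLLOW(S) = {$}


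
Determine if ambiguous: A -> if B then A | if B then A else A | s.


dangling else: 'if B then if B then s else s' parses two ways
Ambiguous


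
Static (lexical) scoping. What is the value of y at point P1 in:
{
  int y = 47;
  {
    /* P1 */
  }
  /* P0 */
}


P1's block does not declare y; resolves to the enclosing declaration at depth 0
y = 47


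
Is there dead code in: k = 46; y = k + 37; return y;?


k is read by y's definition; y is returned
No dead code


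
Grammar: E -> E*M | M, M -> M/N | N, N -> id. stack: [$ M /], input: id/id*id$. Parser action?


no handle; shift 'id'
Action: shift


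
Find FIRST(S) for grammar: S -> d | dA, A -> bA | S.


Per alternative of S: FIRST(d) = {d}; FIRST(dA) = {d}
FIRST(S) = {d}


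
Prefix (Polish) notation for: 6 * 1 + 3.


left-to-right (same/higher precedence on left): tree is (+ (* 6 1) 3)
Prefix: + * 6 1 3


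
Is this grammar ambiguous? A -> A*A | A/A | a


'a*a/a' has two parse trees (no precedence encoded between * and /)
Ambiguous


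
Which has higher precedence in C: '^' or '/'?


'/' is multiplicative (level 10); '^' is bitwise XOR (level 4)
Higher level binds tighter
'/' has higher precedence than '^'


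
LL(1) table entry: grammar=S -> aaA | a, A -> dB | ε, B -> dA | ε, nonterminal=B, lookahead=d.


For [B, d]: 'd' ∈ FIRST(dA)
Entry: B -> dA


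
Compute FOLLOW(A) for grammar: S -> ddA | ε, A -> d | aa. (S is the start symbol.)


$ ∈ FOLLOW(S). For each A -> αBβ: add FIRST(β)\{ε} to FOLLOW(B); if β nullable, add FOLLOW(A).
FOLLOW(A) = {$}


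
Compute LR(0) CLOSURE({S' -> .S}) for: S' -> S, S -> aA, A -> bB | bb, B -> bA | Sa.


Start: S' -> .S
For each item with dot before a nonterminal B, add B -> .γ for every B-production
Closure: [S' -> .S, S -> .aA]


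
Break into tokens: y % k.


Scan left to right, longest-match per lexeme
Tokens: ID(y), OP(%), ID(k)


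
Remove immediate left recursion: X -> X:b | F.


Left-recursive alternatives: X:b; non-recursive: F
Introduce X': X -> FX', X' -> :bX' | ε


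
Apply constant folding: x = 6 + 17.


6 + 17 = 23 at compile time
Optimized: x = 23


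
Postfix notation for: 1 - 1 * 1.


* has higher precedence, evaluate 1*1 first
Postfix: 1 1 1 * -


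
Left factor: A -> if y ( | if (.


Common prefix: 'if'
Factored: A -> if A', A' -> y ( | (


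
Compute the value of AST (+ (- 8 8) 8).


Evaluate inner: (- 8 8) = 0
Evaluate root: (+ 0 8) = 8
Result: 8


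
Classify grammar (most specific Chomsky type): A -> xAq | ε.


Single nonterminal LHS, but x^n q^n is not regular
Classification: Type 2 (Context-Free)


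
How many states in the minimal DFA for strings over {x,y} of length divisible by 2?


Track length mod 2: states 0..1, accept at 0
Minimal DFA: 2 states


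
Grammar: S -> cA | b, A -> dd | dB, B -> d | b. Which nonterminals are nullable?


A nonterminal is nullable iff some alternative derives ε (directly, or every symbol in it is nullable)
Nullable: {}


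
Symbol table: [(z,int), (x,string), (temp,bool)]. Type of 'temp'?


Lookup 'temp' → type bool


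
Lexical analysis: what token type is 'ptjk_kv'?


Pattern: letter/underscore followed by alphanumerics, not a keyword
Type: IDENTIFIER


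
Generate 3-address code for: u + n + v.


Break into single-operator statements:
t1 = u + n
t2 = t1 + v


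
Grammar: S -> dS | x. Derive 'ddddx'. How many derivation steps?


Derivation: S => dS => ddS => dddS => ddddS => ddddx
Steps: 5


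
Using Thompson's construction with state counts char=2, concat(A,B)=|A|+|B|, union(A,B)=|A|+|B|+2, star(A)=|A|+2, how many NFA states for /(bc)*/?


Syntax tree has 2 char leaf(s), 0 union(s), 1 star(s)
chars contribute 2×2 = 4; each union adds +2; each star adds +2
Total: 4 + 0 + 2 = 6 states
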